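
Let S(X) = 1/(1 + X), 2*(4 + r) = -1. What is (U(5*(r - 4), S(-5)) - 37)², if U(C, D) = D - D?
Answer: 1369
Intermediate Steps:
r = -9/2 (r = -4 + (½)*(-1) = -4 - ½ = -9/2 ≈ -4.5000)
U(C, D) = 0
(U(5*(r - 4), S(-5)) - 37)² = (0 - 37)² = (-37)² = 1369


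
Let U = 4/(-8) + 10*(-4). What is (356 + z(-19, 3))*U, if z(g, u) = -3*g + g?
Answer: -15957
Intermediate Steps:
z(g, u) = -2*g
U = -81/2 (U = 4*(-1/8) - 40 = -1/2 - 40 = -81/2 ≈ -40.500)
(356 + z(-19, 3))*U = (356 - 2*(-19))*(-81/2) = (356 + 38)*(-81/2) = 394*(-81/2) = -15957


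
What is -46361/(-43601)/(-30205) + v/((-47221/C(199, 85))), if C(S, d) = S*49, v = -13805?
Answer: 25325778962800142/8884079372615 ≈ 2850.7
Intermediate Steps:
C(S, d) = 49*S
-46361/(-43601)/(-30205) + v/((-47221/C(199, 85))) = -46361/(-43601)/(-30205) - 13805/((-47221/(49*199))) = -46361*(-1/43601)*(-1/30205) - 13805/((-47221/9751)) = (46361/43601)*(-1/30205) - 13805/((-47221*1/9751)) = -6623/188138315 - 13805/(-47221/9751) = -6623/188138315 - 13805*(-9751/47221) = -6623/188138315 + 134612555/47221 = 25325778962800142/8884079372615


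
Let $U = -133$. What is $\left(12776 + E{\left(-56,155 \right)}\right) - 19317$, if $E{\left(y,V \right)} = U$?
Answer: $-6674$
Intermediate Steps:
$E{\left(y,V \right)} = -133$
$\left(12776 + E{\left(-56,155 \right)}\right) - 19317 = \left(12776 - 133\right) - 19317 = 12643 - 19317 = -6674$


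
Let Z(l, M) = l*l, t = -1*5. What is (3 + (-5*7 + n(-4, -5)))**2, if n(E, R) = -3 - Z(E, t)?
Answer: 2601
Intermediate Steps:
t = -5
Z(l, M) = l**2
n(E, R) = -3 - E**2
(3 + (-5*7 + n(-4, -5)))**2 = (3 + (-5*7 + (-3 - 1*(-4)**2)))**2 = (3 + (-35 + (-3 - 1*16)))**2 = (3 + (-35 + (-3 - 16)))**2 = (3 + (-35 - 19))**2 = (3 - 54)**2 = (-51)**2 = 2601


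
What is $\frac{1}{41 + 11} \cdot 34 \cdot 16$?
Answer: $\frac{136}{13} \approx 10.462$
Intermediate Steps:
$\frac{1}{41 + 11} \cdot 34 \cdot 16 = \frac{1}{52} \cdot 34 \cdot 16 = \frac{17}{26} \cdot 16 = \frac{136}{13}$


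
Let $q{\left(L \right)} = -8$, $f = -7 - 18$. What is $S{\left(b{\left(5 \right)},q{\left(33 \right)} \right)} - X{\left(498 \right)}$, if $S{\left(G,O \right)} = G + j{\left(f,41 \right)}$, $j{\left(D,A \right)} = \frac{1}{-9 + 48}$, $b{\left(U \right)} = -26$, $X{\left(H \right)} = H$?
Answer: $- \frac{20435}{39} \approx -523.97$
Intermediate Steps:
$f = -25$ ($f = -7 - 18 = -25$)
$j{\left(D,A \right)} = \frac{1}{39}$
$S{\left(G,O \right)} = \frac{1}{39} + G$ ($S{\left(G,O \right)} = G + \frac{1}{39} = \frac{1}{39} + G$)
$S{\left(b{\left(5 \right)},q{\left(33 \right)} \right)} - X{\left(498 \right)} = \left(\frac{1}{39} - 26\right) - 498 = - \frac{1013}{39} - 498 = - \frac{20435}{39}$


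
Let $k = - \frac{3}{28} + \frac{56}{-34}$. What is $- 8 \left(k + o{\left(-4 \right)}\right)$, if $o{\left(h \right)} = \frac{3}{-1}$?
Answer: $\frac{4526}{119} \approx 38.034$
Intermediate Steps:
$k = - \frac{835}{476}$ ($k = \left(-3\right) \frac{1}{28} + 56 \left(- \frac{1}{34}\right) = - \frac{3}{28} - \frac{28}{17} = - \frac{835}{476} \approx -1.7542$)
$o{\left(h \right)} = -3$ ($o{\left(h \right)} = 3 \left(-1\right) = -3$)
$- 8 \left(k + o{\left(-4 \right)}\right) = - 8 \left(- \frac{835}{476} - 3\right) = \left(-8\right) \left(- \frac{2263}{476}\right) = \frac{4526}{119}$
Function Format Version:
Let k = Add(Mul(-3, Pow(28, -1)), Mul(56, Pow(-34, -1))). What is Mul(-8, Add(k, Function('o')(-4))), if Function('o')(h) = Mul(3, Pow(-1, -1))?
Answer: Rational(4526, 119) ≈ 38.034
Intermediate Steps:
k = Rational(-835, 476) (k = Add(Mul(-3, Rational(1, 28)), Mul(56, Rational(-1, 34))) = Add(Rational(-3, 28), Rational(-28, 17)) = Rational(-835, 476) ≈ -1.7542)
Function('o')(h) = -3 (Function('o')(h) = Mul(3, -1) = -3)
Mul(-8, Add(k, Function('o')(-4))) = Mul(-8, Add(Rational(-835, 476), -3)) = Mul(-8, Rational(-2263, 476)) = Rational(4526, 119)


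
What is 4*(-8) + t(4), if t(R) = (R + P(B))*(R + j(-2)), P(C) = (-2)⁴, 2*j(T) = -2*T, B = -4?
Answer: 88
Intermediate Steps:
j(T) = -T (j(T) = (-2*T)/2 = -T)
P(C) = 16
t(R) = (2 + R)*(16 + R) (t(R) = (R + 16)*(R - 1*(-2)) = (16 + R)*(R + 2) = (16 + R)*(2 + R) = (2 + R)*(16 + R))
4*(-8) + t(4) = 4*(-8) + (32 + 4² + 18*4) = -32 + (32 + 16 + 72) = -32 + 120 = 88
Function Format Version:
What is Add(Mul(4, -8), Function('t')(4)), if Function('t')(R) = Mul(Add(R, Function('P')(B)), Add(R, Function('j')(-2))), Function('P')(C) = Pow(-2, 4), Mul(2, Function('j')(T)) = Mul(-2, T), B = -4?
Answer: 88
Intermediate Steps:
Function('j')(T) = Mul(-1, T) (Function('j')(T) = Mul(Rational(1, 2), Mul(-2, T)) = Mul(-1, T))
Function('P')(C) = 16
Function('t')(R) = Mul(Add(2, R), Add(16, R)) (Function('t')(R) = Mul(Add(R, 16), Add(R, Mul(-1, -2))) = Mul(Add(16, R), Add(R, 2)) = Mul(Add(16, R), Add(2, R)) = Mul(Add(2, R), Add(16, R)))
Add(Mul(4, -8), Function('t')(4)) = Add(Mul(4, -8), Add(32, Pow(4, 2), Mul(18, 4))) = Add(-32, Add(32, 16, 72)) = Add(-32, 120) = 88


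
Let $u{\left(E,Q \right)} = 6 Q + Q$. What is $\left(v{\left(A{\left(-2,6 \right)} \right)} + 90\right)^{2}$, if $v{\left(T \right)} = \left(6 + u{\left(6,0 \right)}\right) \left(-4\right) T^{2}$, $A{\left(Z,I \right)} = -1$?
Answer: $4356$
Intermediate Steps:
$u{\left(E,Q \right)} = 7 Q$
$v{\left(T \right)} = - 24 T^{2}$ ($v{\left(T \right)} = \left(6 + 7 \cdot 0\right) \left(-4\right) T^{2} = \left(6 + 0\right) \left(-4\right) T^{2} = 6 \left(-4\right) T^{2} = - 24 T^{2}$)
$\left(v{\left(A{\left(-2,6 \right)} \right)} + 90\right)^{2} = \left(- 24 \left(-1\right)^{2} + 90\right)^{2} = \left(\left(-24\right) 1 + 90\right)^{2} = \left(-24 + 90\right)^{2} = 66^{2} = 4356$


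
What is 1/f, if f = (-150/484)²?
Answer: 58564/5625 ≈ 10.411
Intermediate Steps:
f = 5625/58564 (f = (-150*1/484)² = (-75/242)² = 5625/58564 ≈ 0.096049)
1/f = 1/(5625/58564) = 58564/5625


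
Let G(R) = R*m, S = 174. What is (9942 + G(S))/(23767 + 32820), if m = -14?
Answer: 7506/56587 ≈ 0.13265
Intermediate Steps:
G(R) = -14*R (G(R) = R*(-14) = -14*R)
(9942 + G(S))/(23767 + 32820) = (9942 - 14*174)/(23767 + 32820) = (9942 - 2436)/56587 = 7506*(1/56587) = 7506/56587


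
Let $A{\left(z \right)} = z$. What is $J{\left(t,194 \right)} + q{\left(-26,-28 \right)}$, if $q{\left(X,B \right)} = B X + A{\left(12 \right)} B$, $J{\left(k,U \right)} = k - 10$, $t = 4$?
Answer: $386$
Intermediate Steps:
$J{\left(k,U \right)} = -10 + k$
$q{\left(X,B \right)} = 12 B + B X$ ($q{\left(X,B \right)} = B X + 12 B = 12 B + B X$)
$J{\left(t,194 \right)} + q{\left(-26,-28 \right)} = \left(-10 + 4\right) - 28 \left(12 - 26\right) = -6 - -392 = -6 + 392 = 386$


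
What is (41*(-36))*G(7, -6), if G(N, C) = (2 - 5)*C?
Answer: -26568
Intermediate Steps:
G(N, C) = -3*C
(41*(-36))*G(7, -6) = (41*(-36))*(-3*(-6)) = -1476*18 = -26568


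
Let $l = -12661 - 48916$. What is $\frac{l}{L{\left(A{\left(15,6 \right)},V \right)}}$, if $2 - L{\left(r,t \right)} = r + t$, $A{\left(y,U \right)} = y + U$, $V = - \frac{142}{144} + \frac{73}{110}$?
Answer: $\frac{243844920}{73963} \approx 3296.9$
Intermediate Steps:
$V = - \frac{1277}{3960}$ ($V = \left(-142\right) \frac{1}{144} + 73 \cdot \frac{1}{110} = - \frac{71}{72} + \frac{73}{110} = - \frac{1277}{3960} \approx -0.32247$)
$A{\left(y,U \right)} = U + y$
$L{\left(r,t \right)} = 2 - r - t$ ($L{\left(r,t \right)} = 2 - \left(r + t\right) = 2 - r - t$)
$l = -61577$ ($l = -12661 - 48916 = -61577$)
$\frac{l}{L{\left(A{\left(15,6 \right)},V \right)}} = - \frac{61577}{2 - \left(6 + 15\right) - - \frac{1277}{3960}} = - \frac{61577}{2 - 21 + \frac{1277}{3960}} = - \frac{61577}{- \frac{73963}{3960}} = \left(-61577\right) \left(- \frac{3960}{73963}\right) = \frac{243844920}{73963}$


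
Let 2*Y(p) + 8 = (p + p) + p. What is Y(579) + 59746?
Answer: 121221/2 ≈ 60611.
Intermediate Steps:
Y(p) = -4 + 3*p/2 (Y(p) = -4 + ((p + p) + p)/2 = -4 + (2*p + p)/2 = -4 + (3*p)/2 = -4 + 3*p/2)
Y(579) + 59746 = (-4 + (3/2)*579) + 59746 = (-4 + 1737/2) + 59746 = 1729/2 + 59746 = 121221/2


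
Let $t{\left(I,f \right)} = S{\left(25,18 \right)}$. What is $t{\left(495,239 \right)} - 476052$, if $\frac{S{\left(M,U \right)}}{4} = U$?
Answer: $-475980$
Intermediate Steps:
$S{\left(M,U \right)} = 4 U$
$t{\left(I,f \right)} = 72$ ($t{\left(I,f \right)} = 4 \cdot 18 = 72$)
$t{\left(495,239 \right)} - 476052 = 72 - 476052 = -475980$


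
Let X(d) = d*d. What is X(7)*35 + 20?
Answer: 1735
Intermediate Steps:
X(d) = d²
X(7)*35 + 20 = 7²*35 + 20 = 49*35 + 20 = 1715 + 20 = 1735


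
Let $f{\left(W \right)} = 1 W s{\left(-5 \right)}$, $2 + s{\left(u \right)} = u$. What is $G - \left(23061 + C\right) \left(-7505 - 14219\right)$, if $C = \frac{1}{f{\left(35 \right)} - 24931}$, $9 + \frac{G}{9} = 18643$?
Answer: $\frac{3154205806349}{6294} \approx 5.0115 \cdot 10^{8}$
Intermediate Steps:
$G = 167706$ ($G = -81 + 9 \cdot 18643 = -81 + 167787 = 167706$)
$s{\left(u \right)} = -2 + u$
$f{\left(W \right)} = - 7 W$ ($f{\left(W \right)} = 1 W \left(-2 - 5\right) = W \left(-7\right) = - 7 W$)
$C = - \frac{1}{25176}$ ($C = \frac{1}{\left(-7\right) 35 - 24931} = \frac{1}{-245 - 24931} = \frac{1}{-25176} = - \frac{1}{25176} \approx -3.972 \cdot 10^{-5}$)
$G - \left(23061 + C\right) \left(-7505 - 14219\right) = 167706 - \left(23061 - \frac{1}{25176}\right) \left(-7505 - 14219\right) = 167706 - \frac{580583735}{25176} \left(-21724\right) = 167706 - - \frac{3153150264785}{6294} = 167706 + \frac{3153150264785}{6294} = \frac{3154205806349}{6294}$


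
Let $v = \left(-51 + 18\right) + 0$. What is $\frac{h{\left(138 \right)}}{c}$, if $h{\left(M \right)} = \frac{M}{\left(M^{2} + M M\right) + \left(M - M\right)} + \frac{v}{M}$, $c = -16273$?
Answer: $\frac{65}{4491348} \approx 1.4472 \cdot 10^{-5}$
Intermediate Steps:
$v = -33$ ($v = -33 + 0 = -33$)
$h{\left(M \right)} = - \frac{65}{2 M}$ ($h{\left(M \right)} = \frac{M}{\left(M^{2} + M M\right) + \left(M - M\right)} - \frac{33}{M} = \frac{M}{\left(M^{2} + M^{2}\right) + 0} - \frac{33}{M} = \frac{M}{2 M^{2} + 0} - \frac{33}{M} = \frac{M}{2 M^{2}} - \frac{33}{M} = M \frac{1}{2 M^{2}} - \frac{33}{M} = \frac{1}{2 M} - \frac{33}{M} = - \frac{65}{2 M}$)
$\frac{h{\left(138 \right)}}{c} = \frac{\left(- \frac{65}{2}\right) \frac{1}{138}}{-16273} = \left(- \frac{65}{2}\right) \frac{1}{138} \left(- \frac{1}{16273}\right) = \left(- \frac{65}{276}\right) \left(- \frac{1}{16273}\right) = \frac{65}{4491348}$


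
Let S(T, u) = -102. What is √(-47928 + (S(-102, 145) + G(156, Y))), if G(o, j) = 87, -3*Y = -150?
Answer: 3*I*√5327 ≈ 218.96*I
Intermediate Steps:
Y = 50 (Y = -⅓*(-150) = 50)
√(-47928 + (S(-102, 145) + G(156, Y))) = √(-47928 + (-102 + 87)) = √(-47928 - 15) = √(-47943) = 3*I*√5327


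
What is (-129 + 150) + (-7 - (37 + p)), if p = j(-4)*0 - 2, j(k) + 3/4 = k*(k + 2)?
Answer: -21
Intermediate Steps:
j(k) = -3/4 + k*(2 + k) (j(k) = -3/4 + k*(k + 2) = -3/4 + k*(2 + k))
p = -2 (p = (-3/4 + (-4)**2 + 2*(-4))*0 - 2 = (-3/4 + 16 - 8)*0 - 2 = (29/4)*0 - 2 = 0 - 2 = -2)
(-129 + 150) + (-7 - (37 + p)) = (-129 + 150) + (-7 - (37 - 2)) = 21 + (-7 - 1*35) = 21 + (-7 - 35) = 21 - 42 = -21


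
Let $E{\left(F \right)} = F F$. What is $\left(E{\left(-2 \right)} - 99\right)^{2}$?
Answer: $9025$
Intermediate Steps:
$E{\left(F \right)} = F^{2}$
$\left(E{\left(-2 \right)} - 99\right)^{2} = \left(\left(-2\right)^{2} - 99\right)^{2} = \left(4 - 99\right)^{2} = \left(-95\right)^{2} = 9025$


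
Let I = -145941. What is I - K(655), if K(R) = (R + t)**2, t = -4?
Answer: -569742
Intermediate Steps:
K(R) = (-4 + R)**2 (K(R) = (R - 4)**2 = (-4 + R)**2)
I - K(655) = -145941 - (-4 + 655)**2 = -145941 - 1*651**2 = -145941 - 1*423801 = -145941 - 423801 = -569742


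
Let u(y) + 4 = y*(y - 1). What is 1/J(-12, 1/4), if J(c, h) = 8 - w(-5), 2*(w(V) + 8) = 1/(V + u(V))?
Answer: 42/671 ≈ 0.062593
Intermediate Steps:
u(y) = -4 + y*(-1 + y) (u(y) = -4 + y*(y - 1) = -4 + y*(-1 + y))
w(V) = -8 + 1/(2*(-4 + V²)) (w(V) = -8 + 1/(2*(V + (-4 + V² - V))) = -8 + 1/(2*(-4 + V²)))
J(c, h) = 671/42 (J(c, h) = 8 - (65 - 16*(-5)²)/(2*(-4 + (-5)²)) = 8 - (65 - 16*25)/(2*(-4 + 25)) = 8 - (65 - 400)/(2*21) = 8 - (-335)/(2*21) = 8 - 1*(-335/42) = 8 + 335/42 = 671/42)
1/J(-12, 1/4) = 1/(671/42) = 42/671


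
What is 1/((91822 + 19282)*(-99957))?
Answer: -1/11105622528 ≈ -9.0045e-11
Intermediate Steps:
1/((91822 + 19282)*(-99957)) = -1/99957/111104 = (1/111104)*(-1/99957) = -1/11105622528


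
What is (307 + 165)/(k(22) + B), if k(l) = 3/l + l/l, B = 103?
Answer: 10384/2291 ≈ 4.5325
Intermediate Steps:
k(l) = 1 + 3/l (k(l) = 3/l + 1 = 1 + 3/l)
(307 + 165)/(k(22) + B) = (307 + 165)/((3 + 22)/22 + 103) = 472/((1/22)*25 + 103) = 472/(25/22 + 103) = 472/(2291/22) = 472*(22/2291) = 10384/2291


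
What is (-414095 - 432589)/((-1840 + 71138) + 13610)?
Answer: -23519/2303 ≈ -10.212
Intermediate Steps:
(-414095 - 432589)/((-1840 + 71138) + 13610) = -846684/(69298 + 13610) = -846684/82908 = -846684*1/82908 = -23519/2303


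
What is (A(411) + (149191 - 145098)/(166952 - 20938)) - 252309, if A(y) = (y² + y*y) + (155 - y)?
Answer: 12451639971/146014 ≈ 85277.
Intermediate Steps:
A(y) = 155 - y + 2*y² (A(y) = (y² + y²) + (155 - y) = 2*y² + (155 - y) = 155 - y + 2*y²)
(A(411) + (149191 - 145098)/(166952 - 20938)) - 252309 = ((155 - 1*411 + 2*411²) + (149191 - 145098)/(166952 - 20938)) - 252309 = ((155 - 411 + 2*168921) + 4093/146014) - 252309 = ((155 - 411 + 337842) + 4093*(1/146014)) - 252309 = (337586 + 4093/146014) - 252309 = 49292286297/146014 - 252309 = 12451639971/146014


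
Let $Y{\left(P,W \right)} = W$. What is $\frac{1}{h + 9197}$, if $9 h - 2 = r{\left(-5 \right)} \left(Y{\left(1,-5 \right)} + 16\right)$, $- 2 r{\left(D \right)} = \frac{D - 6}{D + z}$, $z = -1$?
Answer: $\frac{108}{993179} \approx 0.00010874$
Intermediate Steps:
$r{\left(D \right)} = - \frac{-6 + D}{2 \left(-1 + D\right)}$ ($r{\left(D \right)} = - \frac{\left(D - 6\right) \frac{1}{D - 1}}{2} = - \frac{\left(-6 + D\right) \frac{1}{-1 + D}}{2} = - \frac{\frac{1}{-1 + D} \left(-6 + D\right)}{2} = - \frac{-6 + D}{2 \left(-1 + D\right)}$)
$h = - \frac{97}{108}$ ($h = \frac{2}{9} + \frac{\frac{6 - -5}{2 \left(-1 - 5\right)} \left(-5 + 16\right)}{9} = \frac{2}{9} + \frac{\frac{6 + 5}{2 \left(-6\right)} 11}{9} = \frac{2}{9} + \frac{\frac{1}{2} \left(- \frac{1}{6}\right) 11 \cdot 11}{9} = \frac{2}{9} + \frac{\left(- \frac{11}{12}\right) 11}{9} = \frac{2}{9} + \frac{1}{9} \left(- \frac{121}{12}\right) = \frac{2}{9} - \frac{121}{108} = - \frac{97}{108} \approx -0.89815$)
$\frac{1}{h + 9197} = \frac{1}{- \frac{97}{108} + 9197} = \frac{1}{\frac{993179}{108}} = \frac{108}{993179}$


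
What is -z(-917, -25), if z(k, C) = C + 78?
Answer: -53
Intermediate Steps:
z(k, C) = 78 + C
-z(-917, -25) = -(78 - 25) = -1*53 = -53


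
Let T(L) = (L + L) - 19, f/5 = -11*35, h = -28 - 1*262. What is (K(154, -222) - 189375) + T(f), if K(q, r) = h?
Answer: -193534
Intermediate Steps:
h = -290 (h = -28 - 262 = -290)
f = -1925 (f = 5*(-11*35) = 5*(-385) = -1925)
T(L) = -19 + 2*L (T(L) = 2*L - 19 = -19 + 2*L)
K(q, r) = -290
(K(154, -222) - 189375) + T(f) = (-290 - 189375) + (-19 + 2*(-1925)) = -189665 + (-19 - 3850) = -189665 - 3869 = -193534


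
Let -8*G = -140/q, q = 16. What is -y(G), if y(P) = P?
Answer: -35/32 ≈ -1.0938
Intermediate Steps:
G = 35/32 (G = -(-35)/(2*16) = -1/8*(-35/4) = 35/32 ≈ 1.0938)
-y(G) = -1*35/32 = -35/32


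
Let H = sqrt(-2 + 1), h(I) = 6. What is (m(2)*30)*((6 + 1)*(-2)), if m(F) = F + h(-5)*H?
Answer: -840 - 2520*I ≈ -840.0 - 2520.0*I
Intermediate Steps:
H = I (H = sqrt(-1) = I ≈ 1.0*I)
m(F) = F + 6*I
(m(2)*30)*((6 + 1)*(-2)) = ((2 + 6*I)*30)*((6 + 1)*(-2)) = (60 + 180*I)*(7*(-2)) = (60 + 180*I)*(-14) = -840 - 2520*I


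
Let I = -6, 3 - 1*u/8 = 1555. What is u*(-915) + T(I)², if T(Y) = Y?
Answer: 11360676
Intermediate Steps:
u = -12416 (u = 24 - 8*1555 = 24 - 12440 = -12416)
u*(-915) + T(I)² = -12416*(-915) + (-6)² = 11360640 + 36 = 11360676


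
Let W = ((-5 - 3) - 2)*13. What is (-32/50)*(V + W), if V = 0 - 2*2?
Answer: 2144/25 ≈ 85.760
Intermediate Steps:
V = -4 (V = 0 - 4 = -4)
W = -130 (W = (-8 - 2)*13 = -10*13 = -130)
(-32/50)*(V + W) = (-32/50)*(-4 - 130) = -32*1/50*(-134) = -16/25*(-134) = 2144/25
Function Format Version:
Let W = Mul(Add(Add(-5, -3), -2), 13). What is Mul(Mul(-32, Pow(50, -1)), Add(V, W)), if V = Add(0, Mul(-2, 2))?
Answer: Rational(2144, 25) ≈ 85.760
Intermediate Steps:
V = -4 (V = Add(0, -4) = -4)
W = -130 (W = Mul(Add(-8, -2), 13) = Mul(-10, 13) = -130)
Mul(Mul(-32, Pow(50, -1)), Add(V, W)) = Mul(Mul(-32, Pow(50, -1)), Add(-4, -130)) = Mul(Mul(-32, Rational(1, 50)), -134) = Mul(Rational(-16, 25), -134) = Rational(2144, 25)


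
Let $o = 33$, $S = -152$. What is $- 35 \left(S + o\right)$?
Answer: $4165$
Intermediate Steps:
$- 35 \left(S + o\right) = - 35 \left(-152 + 33\right) = \left(-35\right) \left(-119\right) = 4165$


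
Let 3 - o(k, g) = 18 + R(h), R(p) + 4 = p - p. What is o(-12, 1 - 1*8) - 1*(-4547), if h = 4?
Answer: 4536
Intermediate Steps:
R(p) = -4 (R(p) = -4 + (p - p) = -4 + 0 = -4)
o(k, g) = -11 (o(k, g) = 3 - (18 - 4) = 3 - 1*14 = 3 - 14 = -11)
o(-12, 1 - 1*8) - 1*(-4547) = -11 - 1*(-4547) = -11 + 4547 = 4536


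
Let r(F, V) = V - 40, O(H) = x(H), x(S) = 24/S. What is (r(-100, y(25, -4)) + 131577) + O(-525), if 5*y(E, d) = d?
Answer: 23018827/175 ≈ 1.3154e+5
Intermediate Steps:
y(E, d) = d/5
O(H) = 24/H
r(F, V) = -40 + V
(r(-100, y(25, -4)) + 131577) + O(-525) = ((-40 + (⅕)*(-4)) + 131577) + 24/(-525) = ((-40 - ⅘) + 131577) + 24*(-1/525) = (-204/5 + 131577) - 8/175 = 657681/5 - 8/175 = 23018827/175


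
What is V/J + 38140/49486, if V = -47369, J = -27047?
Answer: 1687837457/669223921 ≈ 2.5221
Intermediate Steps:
V/J + 38140/49486 = -47369/(-27047) + 38140/49486 = -47369*(-1/27047) + 38140*(1/49486) = 47369/27047 + 19070/24743 = 1687837457/669223921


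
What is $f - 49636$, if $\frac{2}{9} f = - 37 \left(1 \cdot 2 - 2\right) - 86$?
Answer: $-50023$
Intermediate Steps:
$f = -387$ ($f = \frac{9 \left(- 37 \left(1 \cdot 2 - 2\right) - 86\right)}{2} = \frac{9 \left(- 37 \left(2 - 2\right) - 86\right)}{2} = \frac{9 \left(\left(-37\right) 0 - 86\right)}{2} = \frac{9 \left(0 - 86\right)}{2} = \frac{9}{2} \left(-86\right) = -387$)
$f - 49636 = -387 - 49636 = -50023$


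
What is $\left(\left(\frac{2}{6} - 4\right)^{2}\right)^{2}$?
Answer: $\frac{14641}{81} \approx 180.75$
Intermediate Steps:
$\left(\left(\frac{2}{6} - 4\right)^{2}\right)^{2} = \left(\left(2 \cdot \frac{1}{6} - 4\right)^{2}\right)^{2} = \left(\left(\frac{1}{3} - 4\right)^{2}\right)^{2} = \left(\left(- \frac{11}{3}\right)^{2}\right)^{2} = \left(\frac{121}{9}\right)^{2} = \frac{14641}{81}$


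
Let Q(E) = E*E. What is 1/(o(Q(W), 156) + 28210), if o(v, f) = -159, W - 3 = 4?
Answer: 1/28051 ≈ 3.5649e-5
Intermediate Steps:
W = 7 (W = 3 + 4 = 7)
Q(E) = E**2
1/(o(Q(W), 156) + 28210) = 1/(-159 + 28210) = 1/28051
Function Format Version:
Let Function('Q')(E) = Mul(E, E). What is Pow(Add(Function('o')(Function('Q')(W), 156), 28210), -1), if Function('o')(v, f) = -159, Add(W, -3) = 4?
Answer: Rational(1, 28051) ≈ 3.5649e-5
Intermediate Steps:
W = 7 (W = Add(3, 4) = 7)
Function('Q')(E) = Pow(E, 2)
Pow(Add(Function('o')(Function('Q')(W), 156), 28210), -1) = Pow(Add(-159, 28210), -1) = Pow(28051, -1) = Rational(1, 28051)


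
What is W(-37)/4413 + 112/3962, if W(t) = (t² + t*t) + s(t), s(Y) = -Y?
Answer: 273543/416293 ≈ 0.65709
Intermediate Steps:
W(t) = -t + 2*t² (W(t) = (t² + t*t) - t = (t² + t²) - t = 2*t² - t = -t + 2*t²)
W(-37)/4413 + 112/3962 = -37*(-1 + 2*(-37))/4413 + 112/3962 = -37*(-1 - 74)*(1/4413) + 112*(1/3962) = -37*(-75)*(1/4413) + 8/283 = 2775*(1/4413) + 8/283 = 925/1471 + 8/283 = 273543/416293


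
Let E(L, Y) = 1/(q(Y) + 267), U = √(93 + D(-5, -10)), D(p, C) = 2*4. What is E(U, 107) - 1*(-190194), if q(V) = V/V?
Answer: 50971993/268 ≈ 1.9019e+5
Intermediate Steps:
D(p, C) = 8
q(V) = 1
U = √101 (U = √(93 + 8) = √101 ≈ 10.050)
E(L, Y) = 1/268 (E(L, Y) = 1/(1 + 267) = 1/268)
E(U, 107) - 1*(-190194) = 1/268 - 1*(-190194) = 1/268 + 190194 = 50971993/268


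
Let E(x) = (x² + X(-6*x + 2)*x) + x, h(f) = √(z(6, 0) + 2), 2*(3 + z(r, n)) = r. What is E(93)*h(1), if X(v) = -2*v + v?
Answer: 60450*√2 ≈ 85489.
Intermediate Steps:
z(r, n) = -3 + r/2
h(f) = √2 (h(f) = √((-3 + (½)*6) + 2) = √((-3 + 3) + 2) = √(0 + 2) = √2)
X(v) = -v
E(x) = x + x² + x*(-2 + 6*x) (E(x) = (x² + (-(-6*x + 2))*x) + x = (x² + (-(2 - 6*x))*x) + x = (x² + (-2 + 6*x)*x) + x = (x² + x*(-2 + 6*x)) + x = x + x² + x*(-2 + 6*x))
E(93)*h(1) = (93*(-1 + 7*93))*√2 = (93*(-1 + 651))*√2 = (93*650)*√2 = 60450*√2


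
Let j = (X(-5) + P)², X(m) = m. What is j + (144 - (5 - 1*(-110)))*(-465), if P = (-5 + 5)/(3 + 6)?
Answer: -13460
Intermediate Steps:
P = 0 (P = 0/9 = 0*(⅑) = 0)
j = 25 (j = (-5 + 0)² = (-5)² = 25)
j + (144 - (5 - 1*(-110)))*(-465) = 25 + (144 - (5 - 1*(-110)))*(-465) = 25 + (144 - (5 + 110))*(-465) = 25 + (144 - 1*115)*(-465) = 25 + (144 - 115)*(-465) = 25 + 29*(-465) = 25 - 13485 = -13460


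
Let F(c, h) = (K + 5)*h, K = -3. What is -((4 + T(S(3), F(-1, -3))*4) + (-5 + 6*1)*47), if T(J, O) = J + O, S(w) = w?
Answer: -39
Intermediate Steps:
F(c, h) = 2*h (F(c, h) = (-3 + 5)*h = 2*h)
-((4 + T(S(3), F(-1, -3))*4) + (-5 + 6*1)*47) = -((4 + (3 + 2*(-3))*4) + (-5 + 6*1)*47) = -((4 + (3 - 6)*4) + (-5 + 6)*47) = -((4 - 3*4) + 1*47) = -((4 - 12) + 47) = -(-8 + 47) = -1*39 = -39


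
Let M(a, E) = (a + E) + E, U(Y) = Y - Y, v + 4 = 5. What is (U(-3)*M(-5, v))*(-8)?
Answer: 0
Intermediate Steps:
v = 1 (v = -4 + 5 = 1)
U(Y) = 0
M(a, E) = a + 2*E (M(a, E) = (E + a) + E = a + 2*E)
(U(-3)*M(-5, v))*(-8) = (0*(-5 + 2*1))*(-8) = (0*(-5 + 2))*(-8) = (0*(-3))*(-8) = 0*(-8) = 0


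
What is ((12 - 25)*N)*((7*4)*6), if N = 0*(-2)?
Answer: 0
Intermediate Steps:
N = 0
((12 - 25)*N)*((7*4)*6) = ((12 - 25)*0)*((7*4)*6) = (-13*0)*(28*6) = 0*168 = 0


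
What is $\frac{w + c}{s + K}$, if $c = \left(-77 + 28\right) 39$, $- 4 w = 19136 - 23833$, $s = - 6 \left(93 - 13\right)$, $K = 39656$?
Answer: $- \frac{2947}{156704} \approx -0.018806$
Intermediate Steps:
$s = -480$ ($s = \left(-6\right) 80 = -480$)
$w = \frac{4697}{4}$ ($w = - \frac{19136 - 23833}{4} = \left(- \frac{1}{4}\right) \left(-4697\right) = \frac{4697}{4} \approx 1174.3$)
$c = -1911$ ($c = \left(-49\right) 39 = -1911$)
$\frac{w + c}{s + K} = \frac{\frac{4697}{4} - 1911}{-480 + 39656} = - \frac{2947}{4 \cdot 39176} = \left(- \frac{2947}{4}\right) \frac{1}{39176} = - \frac{2947}{156704}$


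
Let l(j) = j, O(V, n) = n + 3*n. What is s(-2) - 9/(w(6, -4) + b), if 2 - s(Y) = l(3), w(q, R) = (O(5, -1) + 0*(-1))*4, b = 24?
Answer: -17/8 ≈ -2.1250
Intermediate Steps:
O(V, n) = 4*n
w(q, R) = -16 (w(q, R) = (4*(-1) + 0*(-1))*4 = (-4 + 0)*4 = -4*4 = -16)
s(Y) = -1 (s(Y) = 2 - 1*3 = 2 - 3 = -1)
s(-2) - 9/(w(6, -4) + b) = -1 - 9/(-16 + 24) = -1 - 9/8 = -17/8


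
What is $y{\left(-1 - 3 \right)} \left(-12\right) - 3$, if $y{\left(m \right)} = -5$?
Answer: $57$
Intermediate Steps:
$y{\left(-1 - 3 \right)} \left(-12\right) - 3 = \left(-5\right) \left(-12\right) - 3 = 60 - 3 = 57$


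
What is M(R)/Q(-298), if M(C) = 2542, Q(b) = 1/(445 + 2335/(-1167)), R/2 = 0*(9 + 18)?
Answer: 1314163160/1167 ≈ 1.1261e+6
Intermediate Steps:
R = 0 (R = 2*(0*(9 + 18)) = 2*(0*27) = 2*0 = 0)
Q(b) = 1167/516980 (Q(b) = 1/(445 + 2335*(-1/1167)) = 1/(445 - 2335/1167) = 1/(516980/1167) = 1167/516980)
M(R)/Q(-298) = 2542/(1167/516980) = 2542*(516980/1167) = 1314163160/1167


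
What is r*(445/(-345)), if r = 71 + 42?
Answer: -10057/69 ≈ -145.75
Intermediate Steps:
r = 113
r*(445/(-345)) = 113*(445/(-345)) = 113*(445*(-1/345)) = 113*(-89/69) = -10057/69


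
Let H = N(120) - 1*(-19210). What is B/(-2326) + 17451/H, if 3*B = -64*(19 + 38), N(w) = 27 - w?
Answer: 4559807/3176153 ≈ 1.4356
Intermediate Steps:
B = -1216 (B = (-64*(19 + 38))/3 = (-64*57)/3 = (⅓)*(-3648) = -1216)
H = 19117 (H = (27 - 1*120) - 1*(-19210) = (27 - 120) + 19210 = -93 + 19210 = 19117)
B/(-2326) + 17451/H = -1216/(-2326) + 17451/19117 = -1216*(-1/2326) + 17451*(1/19117) = 608/1163 + 2493/2731 = 4559807/3176153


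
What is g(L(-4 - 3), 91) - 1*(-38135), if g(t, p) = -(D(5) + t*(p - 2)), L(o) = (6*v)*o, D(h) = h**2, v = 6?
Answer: 60538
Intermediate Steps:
L(o) = 36*o (L(o) = (6*6)*o = 36*o)
g(t, p) = -25 - t*(-2 + p) (g(t, p) = -(5**2 + t*(p - 2)) = -(25 + t*(-2 + p)) = -25 - t*(-2 + p))
g(L(-4 - 3), 91) - 1*(-38135) = (-25 + 2*(36*(-4 - 3)) - 1*91*36*(-4 - 3)) - 1*(-38135) = (-25 + 2*(36*(-7)) - 1*91*36*(-7)) + 38135 = (-25 + 2*(-252) - 1*91*(-252)) + 38135 = (-25 - 504 + 22932) + 38135 = 22403 + 38135 = 60538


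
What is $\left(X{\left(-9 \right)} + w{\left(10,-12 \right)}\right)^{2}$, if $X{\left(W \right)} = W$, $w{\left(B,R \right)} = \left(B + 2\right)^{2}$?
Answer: $18225$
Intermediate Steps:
$w{\left(B,R \right)} = \left(2 + B\right)^{2}$
$\left(X{\left(-9 \right)} + w{\left(10,-12 \right)}\right)^{2} = \left(-9 + \left(2 + 10\right)^{2}\right)^{2} = \left(-9 + 12^{2}\right)^{2} = \left(-9 + 144\right)^{2} = 135^{2} = 18225$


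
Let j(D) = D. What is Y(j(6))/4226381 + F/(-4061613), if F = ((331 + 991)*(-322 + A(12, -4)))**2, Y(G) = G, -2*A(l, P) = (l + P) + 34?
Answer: -869000038428389318/17165924012553 ≈ -50624.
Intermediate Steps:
A(l, P) = -17 - P/2 - l/2 (A(l, P) = -((l + P) + 34)/2 = -((P + l) + 34)/2 = -(34 + P + l)/2 = -17 - P/2 - l/2)
F = 205613274916 (F = ((331 + 991)*(-322 + (-17 - 1/2*(-4) - 1/2*12)))**2 = (1322*(-322 + (-17 + 2 - 6)))**2 = (1322*(-322 - 21))**2 = (1322*(-343))**2 = (-453446)**2 = 205613274916)
Y(j(6))/4226381 + F/(-4061613) = 6/4226381 + 205613274916/(-4061613) = 6*(1/4226381) + 205613274916*(-1/4061613) = 6/4226381 - 205613274916/4061613 = -869000038428389318/17165924012553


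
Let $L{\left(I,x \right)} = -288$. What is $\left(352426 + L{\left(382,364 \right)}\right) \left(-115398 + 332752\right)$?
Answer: $76538602852$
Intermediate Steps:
$\left(352426 + L{\left(382,364 \right)}\right) \left(-115398 + 332752\right) = \left(352426 - 288\right) \left(-115398 + 332752\right) = 352138 \cdot 217354 = 76538602852$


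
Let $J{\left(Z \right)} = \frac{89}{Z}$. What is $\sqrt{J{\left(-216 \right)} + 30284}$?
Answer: $\frac{7 \sqrt{800970}}{36} \approx 174.02$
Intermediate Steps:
$\sqrt{J{\left(-216 \right)} + 30284} = \sqrt{\frac{89}{-216} + 30284} = \sqrt{89 \left(- \frac{1}{216}\right) + 30284} = \sqrt{- \frac{89}{216} + 30284} = \sqrt{\frac{6541255}{216}} = \frac{7 \sqrt{800970}}{36}$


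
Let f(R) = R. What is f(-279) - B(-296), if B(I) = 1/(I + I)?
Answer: -165167/592 ≈ -279.00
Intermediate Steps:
B(I) = 1/(2*I)
f(-279) - B(-296) = -279 - 1/(2*(-296)) = -279 - (-1)/(2*296) = -279 - 1*(-1/592) = -279 + 1/592 = -165167/592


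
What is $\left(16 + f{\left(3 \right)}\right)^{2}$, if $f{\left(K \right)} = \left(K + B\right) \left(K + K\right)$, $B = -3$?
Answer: $256$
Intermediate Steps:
$f{\left(K \right)} = 2 K \left(-3 + K\right)$ ($f{\left(K \right)} = \left(K - 3\right) \left(K + K\right) = \left(-3 + K\right) 2 K = 2 K \left(-3 + K\right)$)
$\left(16 + f{\left(3 \right)}\right)^{2} = \left(16 + 2 \cdot 3 \left(-3 + 3\right)\right)^{2} = \left(16 + 2 \cdot 3 \cdot 0\right)^{2} = \left(16 + 0\right)^{2} = 16^{2} = 256$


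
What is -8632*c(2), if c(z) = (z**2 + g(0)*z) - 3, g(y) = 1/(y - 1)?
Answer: 8632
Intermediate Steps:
g(y) = 1/(-1 + y)
c(z) = -3 + z**2 - z (c(z) = (z**2 + z/(-1 + 0)) - 3 = (z**2 + z/(-1)) - 3 = (z**2 - z) - 3 = -3 + z**2 - z)
-8632*c(2) = -8632*(-3 + 2**2 - 1*2) = -8632*(-3 + 4 - 2) = -8632*(-1) = 8632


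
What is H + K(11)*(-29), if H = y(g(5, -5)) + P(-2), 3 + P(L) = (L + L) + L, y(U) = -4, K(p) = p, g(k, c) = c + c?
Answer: -332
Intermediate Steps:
g(k, c) = 2*c
P(L) = -3 + 3*L (P(L) = -3 + ((L + L) + L) = -3 + (2*L + L) = -3 + 3*L)
H = -13 (H = -4 + (-3 + 3*(-2)) = -4 + (-3 - 6) = -4 - 9 = -13)
H + K(11)*(-29) = -13 + 11*(-29) = -13 - 319 = -332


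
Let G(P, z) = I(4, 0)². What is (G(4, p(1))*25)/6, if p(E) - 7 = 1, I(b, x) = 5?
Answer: 625/6 ≈ 104.17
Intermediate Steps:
p(E) = 8 (p(E) = 7 + 1 = 8)
G(P, z) = 25 (G(P, z) = 5² = 25)
(G(4, p(1))*25)/6 = (25*25)/6 = 625*(⅙) = 625/6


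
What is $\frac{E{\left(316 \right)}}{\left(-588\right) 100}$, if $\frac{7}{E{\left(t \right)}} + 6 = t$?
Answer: $- \frac{1}{2604000} \approx -3.8402 \cdot 10^{-7}$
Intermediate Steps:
$E{\left(t \right)} = \frac{7}{-6 + t}$
$\frac{E{\left(316 \right)}}{\left(-588\right) 100} = \frac{7 \frac{1}{-6 + 316}}{\left(-588\right) 100} = \frac{7 \cdot \frac{1}{310}}{-58800} = 7 \cdot \frac{1}{310} \left(- \frac{1}{58800}\right) = \frac{7}{310} \left(- \frac{1}{58800}\right) = - \frac{1}{2604000}$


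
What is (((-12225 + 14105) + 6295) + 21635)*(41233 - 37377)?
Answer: 114947360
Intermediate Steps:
(((-12225 + 14105) + 6295) + 21635)*(41233 - 37377) = ((1880 + 6295) + 21635)*3856 = (8175 + 21635)*3856 = 29810*3856 = 114947360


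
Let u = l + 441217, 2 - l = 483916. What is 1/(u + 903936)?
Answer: 1/861239 ≈ 1.1611e-6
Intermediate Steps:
l = -483914 (l = 2 - 1*483916 = 2 - 483916 = -483914)
u = -42697 (u = -483914 + 441217 = -42697)
1/(u + 903936) = 1/(-42697 + 903936) = 1/861239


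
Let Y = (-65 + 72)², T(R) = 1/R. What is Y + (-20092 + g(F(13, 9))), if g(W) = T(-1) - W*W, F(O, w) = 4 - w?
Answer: -20069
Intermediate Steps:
T(R) = 1/R
g(W) = -1 - W² (g(W) = 1/(-1) - W*W = -1 - W²)
Y = 49 (Y = 7² = 49)
Y + (-20092 + g(F(13, 9))) = 49 + (-20092 + (-1 - (4 - 1*9)²)) = 49 + (-20092 + (-1 - (4 - 9)²)) = 49 + (-20092 + (-1 - 1*(-5)²)) = 49 + (-20092 + (-1 - 1*25)) = 49 + (-20092 + (-1 - 25)) = 49 + (-20092 - 26) = 49 - 20118 = -20069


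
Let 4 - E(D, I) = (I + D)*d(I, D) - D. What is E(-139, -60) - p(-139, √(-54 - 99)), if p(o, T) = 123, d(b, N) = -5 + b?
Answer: -13193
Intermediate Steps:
E(D, I) = 4 + D - (-5 + I)*(D + I) (E(D, I) = 4 - ((I + D)*(-5 + I) - D) = 4 - ((D + I)*(-5 + I) - D) = 4 - ((-5 + I)*(D + I) - D) = 4 - (-D + (-5 + I)*(D + I)) = 4 + (D - (-5 + I)*(D + I)) = 4 + D - (-5 + I)*(D + I))
E(-139, -60) - p(-139, √(-54 - 99)) = (4 - 139 - 1*(-139)*(-5 - 60) - 1*(-60)*(-5 - 60)) - 1*123 = (4 - 139 - 1*(-139)*(-65) - 1*(-60)*(-65)) - 123 = (4 - 139 - 9035 - 3900) - 123 = -13070 - 123 = -13193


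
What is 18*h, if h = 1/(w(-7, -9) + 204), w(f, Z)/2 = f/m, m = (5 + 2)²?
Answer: 63/713 ≈ 0.088359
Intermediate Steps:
m = 49 (m = 7² = 49)
w(f, Z) = 2*f/49 (w(f, Z) = 2*(f/49) = 2*f/49)
h = 7/1426 (h = 1/((2/49)*(-7) + 204) = 1/(-2/7 + 204) = 1/(1426/7) = 7/1426 ≈ 0.0049088)
18*h = 18*(7/1426) = 63/713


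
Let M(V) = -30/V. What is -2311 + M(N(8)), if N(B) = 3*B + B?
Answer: -36991/16 ≈ -2311.9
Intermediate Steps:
N(B) = 4*B
-2311 + M(N(8)) = -2311 - 30/(4*8) = -2311 - 30/32 = -2311 - 30*1/32 = -2311 - 15/16 = -36991/16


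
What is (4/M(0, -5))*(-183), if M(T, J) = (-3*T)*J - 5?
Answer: 732/5 ≈ 146.40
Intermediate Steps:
M(T, J) = -5 - 3*J*T (M(T, J) = -3*J*T - 5 = -5 - 3*J*T)
(4/M(0, -5))*(-183) = (4/(-5 - 3*(-5)*0))*(-183) = (4/(-5 + 0))*(-183) = (4/(-5))*(-183) = (4*(-⅕))*(-183) = -⅘*(-183) = 732/5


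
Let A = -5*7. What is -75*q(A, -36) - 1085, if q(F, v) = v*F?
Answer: -95585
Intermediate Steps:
A = -35
q(F, v) = F*v
-75*q(A, -36) - 1085 = -(-2625)*(-36) - 1085 = -75*1260 - 1085 = -94500 - 1085 = -95585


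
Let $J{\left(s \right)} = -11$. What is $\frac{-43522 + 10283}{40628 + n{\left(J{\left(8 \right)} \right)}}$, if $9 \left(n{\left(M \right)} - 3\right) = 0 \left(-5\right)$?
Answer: $- \frac{33239}{40631} \approx -0.81807$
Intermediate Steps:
$n{\left(M \right)} = 3$ ($n{\left(M \right)} = 3 + \frac{0 \left(-5\right)}{9} = 3 + \frac{1}{9} \cdot 0 = 3 + 0 = 3$)
$\frac{-43522 + 10283}{40628 + n{\left(J{\left(8 \right)} \right)}} = \frac{-43522 + 10283}{40628 + 3} = - \frac{33239}{40631}$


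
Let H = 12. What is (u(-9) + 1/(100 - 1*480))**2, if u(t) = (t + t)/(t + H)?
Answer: 5202961/144400 ≈ 36.032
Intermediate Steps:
u(t) = 2*t/(12 + t) (u(t) = (t + t)/(t + 12) = (2*t)/(12 + t) = 2*t/(12 + t))
(u(-9) + 1/(100 - 1*480))**2 = (2*(-9)/(12 - 9) + 1/(100 - 1*480))**2 = (2*(-9)/3 + 1/(100 - 480))**2 = (2*(-9)*(1/3) + 1/(-380))**2 = (-6 - 1/380)**2 = (-2281/380)**2 = 5202961/144400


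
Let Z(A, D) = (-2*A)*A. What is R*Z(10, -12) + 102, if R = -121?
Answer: 24302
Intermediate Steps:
Z(A, D) = -2*A²
R*Z(10, -12) + 102 = -(-242)*10² + 102 = -(-242)*100 + 102 = -121*(-200) + 102 = 24200 + 102 = 24302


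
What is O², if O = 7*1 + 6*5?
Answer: 1369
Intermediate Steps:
O = 37 (O = 7 + 30 = 37)
O² = 37² = 1369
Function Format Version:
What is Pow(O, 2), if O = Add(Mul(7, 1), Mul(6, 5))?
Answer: 1369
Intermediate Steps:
O = 37 (O = Add(7, 30) = 37)
Pow(O, 2) = Pow(37, 2) = 1369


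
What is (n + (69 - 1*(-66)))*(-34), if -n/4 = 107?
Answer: 9962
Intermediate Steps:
n = -428 (n = -4*107 = -428)
(n + (69 - 1*(-66)))*(-34) = (-428 + (69 - 1*(-66)))*(-34) = (-428 + (69 + 66))*(-34) = (-428 + 135)*(-34) = -293*(-34) = 9962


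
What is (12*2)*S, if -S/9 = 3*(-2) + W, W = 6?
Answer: 0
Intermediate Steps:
S = 0 (S = -9*(3*(-2) + 6) = -9*(-6 + 6) = -9*0 = 0)
(12*2)*S = (12*2)*0 = 24*0 = 0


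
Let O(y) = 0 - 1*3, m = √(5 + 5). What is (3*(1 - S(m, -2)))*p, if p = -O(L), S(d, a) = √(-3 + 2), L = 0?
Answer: 9 - 9*I ≈ 9.0 - 9.0*I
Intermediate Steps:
m = √10 ≈ 3.1623
O(y) = -3 (O(y) = 0 - 3 = -3)
S(d, a) = I (S(d, a) = √(-1) = I)
p = 3 (p = -1*(-3) = 3)
(3*(1 - S(m, -2)))*p = (3*(1 - I))*3 = (3 - 3*I)*3 = 9 - 9*I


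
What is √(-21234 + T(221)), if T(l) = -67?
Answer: I*√21301 ≈ 145.95*I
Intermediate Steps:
√(-21234 + T(221)) = √(-21234 - 67) = √(-21301) = I*√21301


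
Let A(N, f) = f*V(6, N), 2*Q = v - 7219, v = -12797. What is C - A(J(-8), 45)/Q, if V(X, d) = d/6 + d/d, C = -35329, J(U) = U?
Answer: -117857549/3336 ≈ -35329.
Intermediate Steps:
V(X, d) = 1 + d/6 (V(X, d) = d*(1/6) + 1 = d/6 + 1 = 1 + d/6)
Q = -10008 (Q = (-12797 - 7219)/2 = (1/2)*(-20016) = -10008)
A(N, f) = f*(1 + N/6)
C - A(J(-8), 45)/Q = -35329 - (1/6)*45*(6 - 8)/(-10008) = -35329 - (1/6)*45*(-2)*(-1)/10008 = -35329 - (-15)*(-1)/10008 = -35329 - 1*5/3336 = -35329 - 5/3336 = -117857549/3336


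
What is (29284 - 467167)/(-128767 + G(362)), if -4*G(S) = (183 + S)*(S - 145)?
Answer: 583844/211111 ≈ 2.7656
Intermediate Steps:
G(S) = -(-145 + S)*(183 + S)/4 (G(S) = -(183 + S)*(S - 145)/4 = -(183 + S)*(-145 + S)/4 = -(-145 + S)*(183 + S)/4)
(29284 - 467167)/(-128767 + G(362)) = (29284 - 467167)/(-128767 + (26535/4 - 19/2*362 - 1/4*362**2)) = -437883/(-128767 + (26535/4 - 3439 - 1/4*131044)) = -437883/(-128767 + (26535/4 - 3439 - 32761)) = -437883/(-128767 - 118265/4) = -437883/(-633333/4) = -437883*(-4/633333) = 583844/211111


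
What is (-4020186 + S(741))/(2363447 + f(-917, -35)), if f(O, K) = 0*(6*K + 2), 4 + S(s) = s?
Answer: -4019449/2363447 ≈ -1.7007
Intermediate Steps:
S(s) = -4 + s
f(O, K) = 0 (f(O, K) = 0*(2 + 6*K) = 0)
(-4020186 + S(741))/(2363447 + f(-917, -35)) = (-4020186 + (-4 + 741))/(2363447 + 0) = (-4020186 + 737)/2363447 = -4019449*1/2363447 = -4019449/2363447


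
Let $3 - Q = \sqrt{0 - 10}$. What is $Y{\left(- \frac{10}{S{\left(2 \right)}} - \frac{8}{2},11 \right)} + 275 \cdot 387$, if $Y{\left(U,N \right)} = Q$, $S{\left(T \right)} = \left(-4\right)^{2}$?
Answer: $106428 - i \sqrt{10} \approx 1.0643 \cdot 10^{5} - 3.1623 i$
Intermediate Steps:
$S{\left(T \right)} = 16$
$Q = 3 - i \sqrt{10}$ ($Q = 3 - \sqrt{0 - 10} = 3 - \sqrt{-10} = 3 - i \sqrt{10} \approx 3.0 - 3.1623 i$)
$Y{\left(U,N \right)} = 3 - i \sqrt{10}$
$Y{\left(- \frac{10}{S{\left(2 \right)}} - \frac{8}{2},11 \right)} + 275 \cdot 387 = \left(3 - i \sqrt{10}\right) + 275 \cdot 387 = \left(3 - i \sqrt{10}\right) + 106425 = 106428 - i \sqrt{10}$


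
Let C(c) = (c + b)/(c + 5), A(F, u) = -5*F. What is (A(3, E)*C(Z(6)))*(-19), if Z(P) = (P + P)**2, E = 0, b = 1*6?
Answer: 42750/149 ≈ 286.91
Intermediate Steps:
b = 6
Z(P) = 4*P**2 (Z(P) = (2*P)**2 = 4*P**2)
C(c) = (6 + c)/(5 + c) (C(c) = (c + 6)/(c + 5) = (6 + c)/(5 + c))
(A(3, E)*C(Z(6)))*(-19) = ((-5*3)*((6 + 4*6**2)/(5 + 4*6**2)))*(-19) = -15*(6 + 4*36)/(5 + 4*36)*(-19) = -15*(6 + 144)/(5 + 144)*(-19) = -15*150/149*(-19) = -2250/149*(-19) = 42750/149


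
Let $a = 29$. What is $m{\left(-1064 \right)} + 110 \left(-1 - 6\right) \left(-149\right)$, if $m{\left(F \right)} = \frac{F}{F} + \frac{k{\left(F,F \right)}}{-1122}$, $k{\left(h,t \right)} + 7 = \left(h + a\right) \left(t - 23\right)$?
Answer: $\frac{63801572}{561} \approx 1.1373 \cdot 10^{5}$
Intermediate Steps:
$k{\left(h,t \right)} = -7 + \left(-23 + t\right) \left(29 + h\right)$ ($k{\left(h,t \right)} = -7 + \left(h + 29\right) \left(t - 23\right) = -7 + \left(29 + h\right) \left(-23 + t\right) = -7 + \left(-23 + t\right) \left(29 + h\right)$)
$m{\left(F \right)} = \frac{898}{561} - \frac{F}{187} - \frac{F^{2}}{1122}$ ($m{\left(F \right)} = \frac{F}{F} + \frac{-674 - 23 F + 29 F + F F}{-1122} = 1 + \left(-674 - 23 F + 29 F + F^{2}\right) \left(- \frac{1}{1122}\right) = 1 + \left(-674 + F^{2} + 6 F\right) \left(- \frac{1}{1122}\right) = 1 - \left(- \frac{337}{561} + \frac{F}{187} + \frac{F^{2}}{1122}\right) = \frac{898}{561} - \frac{F}{187} - \frac{F^{2}}{1122}$)
$m{\left(-1064 \right)} + 110 \left(-1 - 6\right) \left(-149\right) = \left(\frac{898}{561} - - \frac{1064}{187} - \frac{\left(-1064\right)^{2}}{1122}\right) + 110 \left(-1 - 6\right) \left(-149\right) = \left(\frac{898}{561} + \frac{1064}{187} - \frac{566048}{561}\right) + 110 \left(-1 - 6\right) \left(-149\right) = \left(\frac{898}{561} + \frac{1064}{187} - \frac{566048}{561}\right) + 110 \left(-7\right) \left(-149\right) = - \frac{561958}{561} - -114730 = - \frac{561958}{561} + 114730 = \frac{63801572}{561}$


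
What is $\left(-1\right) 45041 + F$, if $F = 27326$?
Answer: $-17715$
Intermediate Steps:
$\left(-1\right) 45041 + F = \left(-1\right) 45041 + 27326 = -45041 + 27326 = -17715$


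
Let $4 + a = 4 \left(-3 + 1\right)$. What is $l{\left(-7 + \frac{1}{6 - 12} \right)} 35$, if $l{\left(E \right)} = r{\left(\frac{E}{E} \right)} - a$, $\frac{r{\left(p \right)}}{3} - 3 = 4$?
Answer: $1155$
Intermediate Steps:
$r{\left(p \right)} = 21$ ($r{\left(p \right)} = 9 + 3 \cdot 4 = 9 + 12 = 21$)
$a = -12$ ($a = -4 + 4 \left(-3 + 1\right) = -4 + 4 \left(-2\right) = -4 - 8 = -12$)
$l{\left(E \right)} = 33$ ($l{\left(E \right)} = 21 - -12 = 21 + 12 = 33$)
$l{\left(-7 + \frac{1}{6 - 12} \right)} 35 = 33 \cdot 35 = 1155$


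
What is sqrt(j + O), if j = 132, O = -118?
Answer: sqrt(14) ≈ 3.7417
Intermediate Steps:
sqrt(j + O) = sqrt(132 - 118) = sqrt(14)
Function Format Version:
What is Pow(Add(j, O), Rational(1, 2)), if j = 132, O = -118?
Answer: Pow(14, Rational(1, 2)) ≈ 3.7417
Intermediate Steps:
Pow(Add(j, O), Rational(1, 2)) = Pow(Add(132, -118), Rational(1, 2)) = Pow(14, Rational(1, 2))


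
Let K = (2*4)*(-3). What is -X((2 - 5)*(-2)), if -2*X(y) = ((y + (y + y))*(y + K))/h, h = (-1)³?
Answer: 162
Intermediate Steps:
K = -24 (K = 8*(-3) = -24)
h = -1
X(y) = 3*y*(-24 + y)/2 (X(y) = -(y + (y + y))*(y - 24)/(2*(-1)) = -(y + 2*y)*(-24 + y)*(-1)/2 = -(3*y)*(-24 + y)*(-1)/2 = -3*y*(-24 + y)*(-1)/2 = -(-3)*y*(-24 + y)/2 = 3*y*(-24 + y)/2)
-X((2 - 5)*(-2)) = -3*(2 - 5)*(-2)*(-24 + (2 - 5)*(-2))/2 = -3*(-3*(-2))*(-24 - 3*(-2))/2 = -3*6*(-24 + 6)/2 = -3*6*(-18)/2 = -1*(-162) = 162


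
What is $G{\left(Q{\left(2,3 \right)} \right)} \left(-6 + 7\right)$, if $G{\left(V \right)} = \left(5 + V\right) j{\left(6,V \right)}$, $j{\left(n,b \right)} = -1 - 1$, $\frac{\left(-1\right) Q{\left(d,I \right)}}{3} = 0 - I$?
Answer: $-28$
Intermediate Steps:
$Q{\left(d,I \right)} = 3 I$ ($Q{\left(d,I \right)} = - 3 \left(0 - I\right) = - 3 \left(- I\right) = 3 I$)
$j{\left(n,b \right)} = -2$ ($j{\left(n,b \right)} = -1 - 1 = -2$)
$G{\left(V \right)} = -10 - 2 V$ ($G{\left(V \right)} = \left(5 + V\right) \left(-2\right) = -10 - 2 V$)
$G{\left(Q{\left(2,3 \right)} \right)} \left(-6 + 7\right) = \left(-10 - 2 \cdot 3 \cdot 3\right) \left(-6 + 7\right) = \left(-10 - 18\right) 1 = \left(-28\right) 1 = -28$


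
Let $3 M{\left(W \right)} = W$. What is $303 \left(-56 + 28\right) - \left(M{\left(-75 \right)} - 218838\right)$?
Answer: $210379$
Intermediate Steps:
$M{\left(W \right)} = \frac{W}{3}$
$303 \left(-56 + 28\right) - \left(M{\left(-75 \right)} - 218838\right) = 303 \left(-56 + 28\right) - \left(\frac{1}{3} \left(-75\right) - 218838\right) = 303 \left(-28\right) - \left(-25 - 218838\right) = -8484 - -218863 = -8484 + 218863 = 210379$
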